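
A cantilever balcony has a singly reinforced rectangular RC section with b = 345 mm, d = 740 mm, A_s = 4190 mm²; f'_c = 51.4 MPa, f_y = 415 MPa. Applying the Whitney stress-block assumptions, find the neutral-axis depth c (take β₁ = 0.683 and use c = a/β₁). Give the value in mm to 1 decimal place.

T = A_s f_y = 4190 × 415 = 1738850 N = 1738.85 kN.
Setting C = 0.85 f'_c a b equal to T: a = 1738850/(0.85 × 51.4 × 345) = 115.362 mm.
With β₁ = 0.683, c = a/β₁ = 115.362/0.683 = 168.9 mm.

c ≈ 168.9 mm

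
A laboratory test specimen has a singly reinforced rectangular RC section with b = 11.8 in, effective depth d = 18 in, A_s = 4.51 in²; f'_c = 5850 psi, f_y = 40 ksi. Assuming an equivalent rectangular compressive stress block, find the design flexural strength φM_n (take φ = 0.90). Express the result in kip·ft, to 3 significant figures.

φM_n ≈ 223 kip·ft

T = A_s f_y = 4.51 × 40 = 180.4 kips.
a = T/(0.85 f'_c b) = 180.4/(0.85 × 5.85 × 11.8) = 3.075 in.
M_n = T(d − a/2) = 180.4 × (18 − 1.5375) = 2969.8 kip·in = 2969.8/12 = 247.48 kip·ft.
φM_n = 0.90 × 247.48 = 222.73 kip·ft.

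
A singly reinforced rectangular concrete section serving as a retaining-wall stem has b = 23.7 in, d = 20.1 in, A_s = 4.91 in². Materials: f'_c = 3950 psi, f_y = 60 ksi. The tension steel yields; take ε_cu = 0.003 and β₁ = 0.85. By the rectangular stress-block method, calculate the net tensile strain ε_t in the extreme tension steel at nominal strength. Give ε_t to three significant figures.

a = A_s f_y/(0.85 f'_c b) = 3.702 in.
β₁ = 0.85, so c = a/β₁ = 3.702/0.85 = 4.355 in.
From the linear strain diagram with ε_cu = 0.003: ε_t = 0.003 (d − c)/c = 0.003 × (20.1 − 4.355)/4.355 = 0.0108.
Since ε_t ≥ 0.005, the section is tension-controlled.

ε_t ≈ 0.0108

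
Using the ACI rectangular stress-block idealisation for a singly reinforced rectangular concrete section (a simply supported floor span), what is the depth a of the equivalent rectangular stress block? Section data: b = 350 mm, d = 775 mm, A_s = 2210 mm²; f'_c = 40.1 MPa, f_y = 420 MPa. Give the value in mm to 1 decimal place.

T = A_s f_y = 2210 × 420 = 928200 N = 928.2 kN.
Setting C = 0.85 f'_c a b equal to T: a = 928200/(0.85 × 40.1 × 350) = 77.8 mm.

a ≈ 77.8 mm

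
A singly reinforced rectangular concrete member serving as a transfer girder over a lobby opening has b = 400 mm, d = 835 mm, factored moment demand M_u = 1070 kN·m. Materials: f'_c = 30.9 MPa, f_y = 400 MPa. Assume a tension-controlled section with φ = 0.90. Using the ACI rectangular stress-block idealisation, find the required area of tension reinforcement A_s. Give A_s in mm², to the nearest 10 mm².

A_s ≈ 3910 mm²

M_n = M_u/φ = 1070/0.90 = 1188.89 kN·m.
With M_n = 0.85 f'_c a b (d − a/2), solve the quadratic for a:
a = d − √(d² − 2M_n/(0.85 f'_c b)) = 835 − √(835² − 2 × 1188.89×10⁶/(0.85 × 30.9 × 400)) = 148.78 mm.
A_s = 0.85 f'_c a b / f_y = 0.85 × 30.9 × 148.78 × 400 / 400 = 3907.7 mm².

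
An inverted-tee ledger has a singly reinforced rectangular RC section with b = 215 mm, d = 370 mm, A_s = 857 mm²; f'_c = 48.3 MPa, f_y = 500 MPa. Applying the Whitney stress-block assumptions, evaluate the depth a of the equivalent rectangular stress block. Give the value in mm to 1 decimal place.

a ≈ 48.5 mm

T = A_s f_y = 857 × 500 = 428500 N = 428.5 kN.
Setting C = 0.85 f'_c a b equal to T: a = 428500/(0.85 × 48.3 × 215) = 48.5 mm.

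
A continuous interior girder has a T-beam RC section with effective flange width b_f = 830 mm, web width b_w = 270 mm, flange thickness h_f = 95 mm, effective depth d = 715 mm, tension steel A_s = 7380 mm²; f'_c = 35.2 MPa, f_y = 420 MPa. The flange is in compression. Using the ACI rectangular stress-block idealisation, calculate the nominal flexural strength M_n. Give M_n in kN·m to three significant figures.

Tension: T = A_s f_y = 7380 × 420 = 3099600 N.
Try a within the flange: a = T/(0.85 f'_c b_f) = 3099600/(0.85 × 35.2 × 830) = 124.81 mm.
a = 124.81 > h_f = 95 mm: the block extends into the web. Split into flange-overhang and web parts.
C_f = 0.85 f'_c (b_f − b_w) h_f = 0.85 × 35.2 × (830 − 270) × 95 = 1591744 N.
Remaining web compression depth: a_w = (T − C_f)/(0.85 f'_c b_w) = (3099600 − 1591744)/(0.85 × 35.2 × 270) = 186.65 mm.
M_n = C_f(d − h_f/2) + (T − C_f)(d − a_w/2) = 1591744 × (715 − 47.5) + 1507856 × (715 − 93.325) = 1062.49 + 937.40 = 1999.89 × 10⁶ N·mm.
M_n = 1999.89 kN·m.

M_n ≈ 2000 kN·m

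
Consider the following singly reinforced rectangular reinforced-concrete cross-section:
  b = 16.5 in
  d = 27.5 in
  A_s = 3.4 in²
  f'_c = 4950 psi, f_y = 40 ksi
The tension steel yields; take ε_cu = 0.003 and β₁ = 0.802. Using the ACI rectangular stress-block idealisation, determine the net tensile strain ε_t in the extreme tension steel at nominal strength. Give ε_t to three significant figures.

a = A_s f_y/(0.85 f'_c b) = 1.959 in.
β₁ = 0.802, so c = a/β₁ = 1.959/0.802 = 2.443 in.
From the linear strain diagram with ε_cu = 0.003: ε_t = 0.003 (d − c)/c = 0.003 × (27.5 − 2.443)/2.443 = 0.0308.
Since ε_t ≥ 0.005, the section is tension-controlled.

ε_t ≈ 0.0308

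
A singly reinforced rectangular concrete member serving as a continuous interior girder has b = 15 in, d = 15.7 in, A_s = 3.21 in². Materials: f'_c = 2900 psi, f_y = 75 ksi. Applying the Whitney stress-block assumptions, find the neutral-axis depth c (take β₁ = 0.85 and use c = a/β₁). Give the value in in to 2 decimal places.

T = A_s f_y = 3.21 × 75 = 240.75 kips.
a = T/(0.85 f'_c b) = 240.75/(0.85 × 2.9 × 15) = 6.5112 in.
With β₁ = 0.85, c = a/β₁ = 6.5112/0.85 = 7.66 in.

c ≈ 7.66 in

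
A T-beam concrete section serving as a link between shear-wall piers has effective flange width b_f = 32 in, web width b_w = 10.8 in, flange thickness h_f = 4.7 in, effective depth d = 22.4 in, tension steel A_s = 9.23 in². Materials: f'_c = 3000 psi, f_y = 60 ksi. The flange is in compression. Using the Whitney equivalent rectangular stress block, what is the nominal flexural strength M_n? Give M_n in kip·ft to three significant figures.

Tension: T = A_s f_y = 9.23 × 60 = 553.8 kips.
Try a within the flange: a = T/(0.85 f'_c b_f) = 553.8/(0.85 × 3 × 32) = 6.787 in.
a = 6.787 > h_f = 4.7 in: the block extends into the web. Split into flange-overhang and web parts.
C_f = 0.85 f'_c (b_f − b_w) h_f = 0.85 × 3 × (32 − 10.8) × 4.7 = 254.1 kips.
Remaining web compression depth: a_w = (T − C_f)/(0.85 f'_c b_w) = (553.8 − 254.1)/(0.85 × 3 × 10.8) = 10.882 in.
M_n = C_f(d − h_f/2) + (T − C_f)(d − a_w/2) = 254.1 × (22.4 − 2.35) + 299.7 × (22.4 − 5.441) = 5094.7 + 5082.6 = 10177.3 kip·in.
M_n = 10177.3/12 = 848.11 kip·ft.

M_n ≈ 848 kip·ft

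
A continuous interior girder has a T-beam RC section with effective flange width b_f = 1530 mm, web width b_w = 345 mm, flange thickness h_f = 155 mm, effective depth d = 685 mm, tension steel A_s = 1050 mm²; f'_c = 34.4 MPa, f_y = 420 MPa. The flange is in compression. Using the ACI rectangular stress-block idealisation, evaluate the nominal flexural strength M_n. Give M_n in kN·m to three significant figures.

M_n ≈ 300 kN·m

Tension: T = A_s f_y = 1050 × 420 = 441000 N.
Try a within the flange: a = T/(0.85 f'_c b_f) = 441000/(0.85 × 34.4 × 1530) = 9.86 mm.
Since a = 9.86 ≤ h_f = 155 mm, the stress block lies entirely in the flange; analyse as a rectangular beam of width b_f.
M_n = T(d − a/2) = 441000 × (685 − 4.93) = 299.91 × 10⁶ N·mm.
M_n = 299.91 kN·m.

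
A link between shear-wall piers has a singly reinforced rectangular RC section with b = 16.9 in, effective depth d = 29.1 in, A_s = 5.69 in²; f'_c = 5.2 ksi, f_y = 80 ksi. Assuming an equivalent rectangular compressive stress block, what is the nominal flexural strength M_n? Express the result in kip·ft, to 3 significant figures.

T = A_s f_y = 5.69 × 80 = 455.2 kips.
a = T/(0.85 f'_c b) = 455.2/(0.85 × 5.2 × 16.9) = 6.094 in.
M_n = T(d − a/2) = 455.2 × (29.1 − 3.047) = 11859.3 kip·in = 11859.3/12 = 988.28 kip·ft.

M_n ≈ 988 kip·ft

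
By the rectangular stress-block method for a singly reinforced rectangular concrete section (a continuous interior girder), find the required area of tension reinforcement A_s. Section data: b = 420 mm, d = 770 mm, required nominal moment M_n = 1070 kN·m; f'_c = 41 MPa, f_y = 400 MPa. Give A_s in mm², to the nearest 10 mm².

With M_n = 0.85 f'_c a b (d − a/2), solve the quadratic for a:
a = d − √(d² − 2M_n/(0.85 f'_c b)) = 770 − √(770² − 2 × 1070×10⁶/(0.85 × 41 × 420)) = 101.65 mm.
A_s = 0.85 f'_c a b / f_y = 0.85 × 41 × 101.65 × 420 / 400 = 3719.6 mm².

A_s ≈ 3720 mm²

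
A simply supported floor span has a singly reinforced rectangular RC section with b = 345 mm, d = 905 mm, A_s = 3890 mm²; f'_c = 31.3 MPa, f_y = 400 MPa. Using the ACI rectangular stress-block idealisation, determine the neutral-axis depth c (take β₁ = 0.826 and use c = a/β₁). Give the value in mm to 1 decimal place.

T = A_s f_y = 3890 × 400 = 1556000 N = 1556 kN.
Setting C = 0.85 f'_c a b equal to T: a = 1556000/(0.85 × 31.3 × 345) = 169.522 mm.
With β₁ = 0.826, c = a/β₁ = 169.522/0.826 = 205.2 mm.

c ≈ 205.2 mm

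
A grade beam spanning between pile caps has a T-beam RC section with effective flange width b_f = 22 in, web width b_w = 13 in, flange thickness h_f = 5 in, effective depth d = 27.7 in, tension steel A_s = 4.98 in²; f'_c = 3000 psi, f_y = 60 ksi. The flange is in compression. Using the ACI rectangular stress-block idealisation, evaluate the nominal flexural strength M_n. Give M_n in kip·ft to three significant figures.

M_n ≈ 623 kip·ft

Tension: T = A_s f_y = 4.98 × 60 = 298.8 kips.
Try a within the flange: a = T/(0.85 f'_c b_f) = 298.8/(0.85 × 3 × 22) = 5.326 in.
a = 5.326 > h_f = 5 in: the block extends into the web. Split into flange-overhang and web parts.
C_f = 0.85 f'_c (b_f − b_w) h_f = 0.85 × 3 × (22 − 13) × 5 = 114.8 kips.
Remaining web compression depth: a_w = (T − C_f)/(0.85 f'_c b_w) = (298.8 − 114.8)/(0.85 × 3 × 13) = 5.551 in.
M_n = C_f(d − h_f/2) + (T − C_f)(d − a_w/2) = 114.8 × (27.7 − 2.5) + 184 × (27.7 − 2.7755) = 2893.0 + 4586.1 = 7479.1 kip·in.
M_n = 7479.1/12 = 623.26 kip·ft.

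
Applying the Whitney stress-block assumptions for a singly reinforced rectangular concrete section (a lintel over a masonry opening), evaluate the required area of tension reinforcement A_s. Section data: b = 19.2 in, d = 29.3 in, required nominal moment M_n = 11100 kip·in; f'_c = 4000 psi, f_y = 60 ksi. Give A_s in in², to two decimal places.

A_s ≈ 7.11 in²

From M_n = 0.85 f'_c a b (d − a/2):
a = d − √(d² − 2M_n/(0.85 f'_c b)) = 29.3 − √(29.3² − 2 × 11100/(0.85 × 4 × 19.2)) = 6.531 in.
A_s = 0.85 f'_c a b / f_y = 0.85 × 4 × 6.531 × 19.2 / 60 = 7.106 in².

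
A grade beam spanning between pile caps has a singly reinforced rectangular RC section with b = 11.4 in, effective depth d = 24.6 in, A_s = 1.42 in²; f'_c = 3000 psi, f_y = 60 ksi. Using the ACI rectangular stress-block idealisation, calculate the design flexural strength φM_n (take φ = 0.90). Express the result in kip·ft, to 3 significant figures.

T = A_s f_y = 1.42 × 60 = 85.2 kips.
a = T/(0.85 f'_c b) = 85.2/(0.85 × 3 × 11.4) = 2.931 in.
M_n = T(d − a/2) = 85.2 × (24.6 − 1.4655) = 1971.1 kip·in = 1971.1/12 = 164.26 kip·ft.
φM_n = 0.90 × 164.26 = 147.83 kip·ft.

φM_n ≈ 148 kip·ft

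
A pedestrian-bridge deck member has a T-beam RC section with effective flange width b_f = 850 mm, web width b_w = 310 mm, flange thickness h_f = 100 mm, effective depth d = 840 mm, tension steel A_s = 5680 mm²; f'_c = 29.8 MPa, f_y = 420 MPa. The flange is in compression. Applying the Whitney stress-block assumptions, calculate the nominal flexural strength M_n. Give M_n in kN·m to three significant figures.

Tension: T = A_s f_y = 5680 × 420 = 2385600 N.
Try a within the flange: a = T/(0.85 f'_c b_f) = 2385600/(0.85 × 29.8 × 850) = 110.80 mm.
a = 110.80 > h_f = 100 mm: the block extends into the web. Split into flange-overhang and web parts.
C_f = 0.85 f'_c (b_f − b_w) h_f = 0.85 × 29.8 × (850 − 310) × 100 = 1367820 N.
Remaining web compression depth: a_w = (T − C_f)/(0.85 f'_c b_w) = (2385600 − 1367820)/(0.85 × 29.8 × 310) = 129.62 mm.
M_n = C_f(d − h_f/2) + (T − C_f)(d − a_w/2) = 1367820 × (840 − 50) + 1017780 × (840 − 64.81) = 1080.58 + 788.97 = 1869.55 × 10⁶ N·mm.
M_n = 1869.55 kN·m.

M_n ≈ 1870 kN·m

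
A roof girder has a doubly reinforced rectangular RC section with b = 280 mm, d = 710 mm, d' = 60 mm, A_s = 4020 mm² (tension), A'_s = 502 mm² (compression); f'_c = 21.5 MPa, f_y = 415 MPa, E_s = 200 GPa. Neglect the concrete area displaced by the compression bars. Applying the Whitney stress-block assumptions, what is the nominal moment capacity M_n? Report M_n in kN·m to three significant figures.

Assume both tension and compression steel yield.
Net tension couple steel: A_s − A'_s = 3518 mm².
a = (A_s − A'_s) f_y / (0.85 f'_c b) = 1459970/(0.85 × 21.5 × 280) = 285.32 mm.
c = a/β₁ = 285.32/0.85 = 335.67 mm; ε'_s = 0.003(c − d')/c = 0.0025 ≥ f_y/E_s = 0.0021, so compression steel does yield.
M_n = (A_s − A'_s) f_y (d − a/2) + A'_s f_y (d − d') = [1459970 × (710 − 142.66) + 208330 × (710 − 60)] × 10⁻⁶ = 828.30 + 135.41 = 963.71 kN·m.

M_n ≈ 964 kN·m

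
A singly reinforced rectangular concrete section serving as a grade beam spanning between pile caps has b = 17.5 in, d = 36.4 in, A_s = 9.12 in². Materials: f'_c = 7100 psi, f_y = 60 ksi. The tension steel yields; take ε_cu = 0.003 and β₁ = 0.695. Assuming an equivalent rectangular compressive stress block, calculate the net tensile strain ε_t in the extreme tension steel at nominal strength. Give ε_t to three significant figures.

ε_t ≈ 0.0116

a = A_s f_y/(0.85 f'_c b) = 5.181 in.
β₁ = 0.695, so c = a/β₁ = 5.181/0.695 = 7.455 in.
From the linear strain diagram with ε_cu = 0.003: ε_t = 0.003 (d − c)/c = 0.003 × (36.4 − 7.455)/7.455 = 0.0116.
Since ε_t ≥ 0.005, the section is tension-controlled.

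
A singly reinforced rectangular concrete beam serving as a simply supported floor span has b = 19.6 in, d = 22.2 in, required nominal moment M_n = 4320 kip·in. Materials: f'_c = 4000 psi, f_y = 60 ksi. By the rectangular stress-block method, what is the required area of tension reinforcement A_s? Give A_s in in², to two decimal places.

A_s ≈ 3.49 in²

From M_n = 0.85 f'_c a b (d − a/2):
a = d − √(d² − 2M_n/(0.85 f'_c b)) = 22.2 − √(22.2² − 2 × 4320/(0.85 × 4 × 19.6)) = 3.143 in.
A_s = 0.85 f'_c a b / f_y = 0.85 × 4 × 3.143 × 19.6 / 60 = 3.491 in².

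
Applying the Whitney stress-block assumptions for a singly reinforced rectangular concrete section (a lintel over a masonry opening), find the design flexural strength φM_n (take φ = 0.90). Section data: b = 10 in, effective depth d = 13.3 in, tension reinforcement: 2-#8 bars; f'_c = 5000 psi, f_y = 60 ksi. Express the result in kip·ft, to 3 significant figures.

φM_n ≈ 86.6 kip·ft

A_s = 2 × 0.79 = 1.58 in².
T = A_s f_y = 1.58 × 60 = 94.8 kips.
a = T/(0.85 f'_c b) = 94.8/(0.85 × 5 × 10) = 2.231 in.
M_n = T(d − a/2) = 94.8 × (13.3 − 1.1155) = 1155.1 kip·in = 1155.1/12 = 96.26 kip·ft.
φM_n = 0.90 × 96.26 = 86.63 kip·ft.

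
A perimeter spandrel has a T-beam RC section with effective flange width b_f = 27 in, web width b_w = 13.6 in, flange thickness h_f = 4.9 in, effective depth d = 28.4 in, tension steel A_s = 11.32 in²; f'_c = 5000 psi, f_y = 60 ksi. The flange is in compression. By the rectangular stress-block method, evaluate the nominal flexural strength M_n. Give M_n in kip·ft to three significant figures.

M_n ≈ 1440 kip·ft

Tension: T = A_s f_y = 11.32 × 60 = 679.2 kips.
Try a within the flange: a = T/(0.85 f'_c b_f) = 679.2/(0.85 × 5 × 27) = 5.919 in.
a = 5.919 > h_f = 4.9 in: the block extends into the web. Split into flange-overhang and web parts.
C_f = 0.85 f'_c (b_f − b_w) h_f = 0.85 × 5 × (27 − 13.6) × 4.9 = 279.1 kips.
Remaining web compression depth: a_w = (T − C_f)/(0.85 f'_c b_w) = (679.2 − 279.1)/(0.85 × 5 × 13.6) = 6.922 in.
M_n = C_f(d − h_f/2) + (T − C_f)(d − a_w/2) = 279.1 × (28.4 − 2.45) + 400.1 × (28.4 − 3.461) = 7242.6 + 9978.1 = 17220.7 kip·in.
M_n = 17220.7/12 = 1435.06 kip·ft.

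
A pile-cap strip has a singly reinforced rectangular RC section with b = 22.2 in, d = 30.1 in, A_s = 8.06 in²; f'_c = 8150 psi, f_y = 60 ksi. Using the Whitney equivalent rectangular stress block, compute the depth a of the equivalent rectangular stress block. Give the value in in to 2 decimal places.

a ≈ 3.14 in

T = A_s f_y = 8.06 × 60 = 483.6 kips.
a = T/(0.85 f'_c b) = 483.6/(0.85 × 8.15 × 22.2) = 3.14 in.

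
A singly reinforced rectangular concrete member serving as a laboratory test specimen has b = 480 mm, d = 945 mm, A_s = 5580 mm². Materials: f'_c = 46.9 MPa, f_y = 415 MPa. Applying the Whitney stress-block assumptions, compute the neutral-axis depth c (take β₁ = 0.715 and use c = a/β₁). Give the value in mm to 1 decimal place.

T = A_s f_y = 5580 × 415 = 2315700 N = 2315.7 kN.
Setting C = 0.85 f'_c a b equal to T: a = 2315700/(0.85 × 46.9 × 480) = 121.018 mm.
With β₁ = 0.715, c = a/β₁ = 121.018/0.715 = 169.3 mm.

c ≈ 169.3 mm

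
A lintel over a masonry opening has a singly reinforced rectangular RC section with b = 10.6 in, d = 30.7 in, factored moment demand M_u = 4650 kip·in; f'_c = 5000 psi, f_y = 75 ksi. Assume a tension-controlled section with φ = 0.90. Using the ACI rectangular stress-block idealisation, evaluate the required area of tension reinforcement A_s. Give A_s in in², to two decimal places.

M_n = M_u/φ = 4650/0.90 = 5166.67 kip·in.
From M_n = 0.85 f'_c a b (d − a/2):
a = d − √(d² − 2M_n/(0.85 f'_c b)) = 30.7 − √(30.7² − 2 × 5166.67/(0.85 × 5 × 10.6)) = 3.996 in.
A_s = 0.85 f'_c a b / f_y = 0.85 × 5 × 3.996 × 10.6 / 75 = 2.400 in².

A_s ≈ 2.40 in²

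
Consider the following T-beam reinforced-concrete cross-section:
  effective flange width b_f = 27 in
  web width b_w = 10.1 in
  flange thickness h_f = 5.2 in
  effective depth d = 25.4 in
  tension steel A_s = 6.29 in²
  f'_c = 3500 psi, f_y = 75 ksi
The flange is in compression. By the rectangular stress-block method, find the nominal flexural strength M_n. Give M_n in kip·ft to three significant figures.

Tension: T = A_s f_y = 6.29 × 75 = 471.75 kips.
Try a within the flange: a = T/(0.85 f'_c b_f) = 471.75/(0.85 × 3.5 × 27) = 5.873 in.
a = 5.873 > h_f = 5.2 in: the block extends into the web. Split into flange-overhang and web parts.
C_f = 0.85 f'_c (b_f − b_w) h_f = 0.85 × 3.5 × (27 − 10.1) × 5.2 = 261.4 kips.
Remaining web compression depth: a_w = (T − C_f)/(0.85 f'_c b_w) = (471.75 − 261.4)/(0.85 × 3.5 × 10.1) = 7.001 in.
M_n = C_f(d − h_f/2) + (T − C_f)(d − a_w/2) = 261.4 × (25.4 − 2.6) + 210.35 × (25.4 − 3.5005) = 5959.9 + 4606.6 = 10566.5 kip·in.
M_n = 10566.5/12 = 880.54 kip·ft.

M_n ≈ 881 kip·ft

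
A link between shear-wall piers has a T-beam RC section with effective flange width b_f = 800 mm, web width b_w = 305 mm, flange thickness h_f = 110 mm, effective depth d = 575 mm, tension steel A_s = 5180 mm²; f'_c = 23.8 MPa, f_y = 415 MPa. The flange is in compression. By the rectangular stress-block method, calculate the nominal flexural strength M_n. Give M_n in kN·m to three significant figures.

Tension: T = A_s f_y = 5180 × 415 = 2149700 N.
Try a within the flange: a = T/(0.85 f'_c b_f) = 2149700/(0.85 × 23.8 × 800) = 132.83 mm.
a = 132.83 > h_f = 110 mm: the block extends into the web. Split into flange-overhang and web parts.
C_f = 0.85 f'_c (b_f − b_w) h_f = 0.85 × 23.8 × (800 − 305) × 110 = 1101524 N.
Remaining web compression depth: a_w = (T − C_f)/(0.85 f'_c b_w) = (2149700 − 1101524)/(0.85 × 23.8 × 305) = 169.88 mm.
M_n = C_f(d − h_f/2) + (T − C_f)(d − a_w/2) = 1101524 × (575 − 55) + 1048176 × (575 − 84.94) = 572.79 + 513.67 = 1086.46 × 10⁶ N·mm.
M_n = 1086.46 kN·m.

M_n ≈ 1090 kN·m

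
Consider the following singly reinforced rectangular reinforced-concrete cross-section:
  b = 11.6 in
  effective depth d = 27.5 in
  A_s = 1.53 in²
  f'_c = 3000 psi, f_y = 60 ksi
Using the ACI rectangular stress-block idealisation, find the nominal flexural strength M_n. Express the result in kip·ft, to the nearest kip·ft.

T = A_s f_y = 1.53 × 60 = 91.8 kips.
a = T/(0.85 f'_c b) = 91.8/(0.85 × 3 × 11.6) = 3.103 in.
M_n = T(d − a/2) = 91.8 × (27.5 − 1.5515) = 2382.1 kip·in = 2382.1/12 = 198.51 kip·ft.

M_n ≈ 199 kip·ft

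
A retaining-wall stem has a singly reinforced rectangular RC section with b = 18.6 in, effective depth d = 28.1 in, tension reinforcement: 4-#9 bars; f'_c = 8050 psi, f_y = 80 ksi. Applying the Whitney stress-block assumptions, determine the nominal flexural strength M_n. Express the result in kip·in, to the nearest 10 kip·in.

A_s = 4 × 1 = 4 in².
T = A_s f_y = 4 × 80 = 320 kips.
a = T/(0.85 f'_c b) = 320/(0.85 × 8.05 × 18.6) = 2.514 in.
M_n = T(d − a/2) = 320 × (28.1 − 1.257) = 8589.8 kip·in.

M_n ≈ 8590 kip·in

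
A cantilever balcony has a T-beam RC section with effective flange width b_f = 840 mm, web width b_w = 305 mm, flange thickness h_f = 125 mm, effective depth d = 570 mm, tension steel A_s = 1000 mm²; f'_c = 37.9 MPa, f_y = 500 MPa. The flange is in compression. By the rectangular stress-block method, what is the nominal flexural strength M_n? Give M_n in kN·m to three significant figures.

M_n ≈ 280 kN·m

Tension: T = A_s f_y = 1000 × 500 = 500000 N.
Try a within the flange: a = T/(0.85 f'_c b_f) = 500000/(0.85 × 37.9 × 840) = 18.48 mm.
Since a = 18.48 ≤ h_f = 125 mm, the stress block lies entirely in the flange; analyse as a rectangular beam of width b_f.
M_n = T(d − a/2) = 500000 × (570 − 9.24) = 280.38 × 10⁶ N·mm.
M_n = 280.38 kN·m.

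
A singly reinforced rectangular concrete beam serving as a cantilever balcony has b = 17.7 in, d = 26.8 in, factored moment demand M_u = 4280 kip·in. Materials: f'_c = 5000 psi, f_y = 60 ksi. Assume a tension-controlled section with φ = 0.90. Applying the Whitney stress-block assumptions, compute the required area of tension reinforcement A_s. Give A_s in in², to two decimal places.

A_s ≈ 3.10 in²

M_n = M_u/φ = 4280/0.90 = 4755.56 kip·in.
From M_n = 0.85 f'_c a b (d − a/2):
a = d − √(d² − 2M_n/(0.85 f'_c b)) = 26.8 − √(26.8² − 2 × 4755.56/(0.85 × 5 × 17.7)) = 2.473 in.
A_s = 0.85 f'_c a b / f_y = 0.85 × 5 × 2.473 × 17.7 / 60 = 3.101 in².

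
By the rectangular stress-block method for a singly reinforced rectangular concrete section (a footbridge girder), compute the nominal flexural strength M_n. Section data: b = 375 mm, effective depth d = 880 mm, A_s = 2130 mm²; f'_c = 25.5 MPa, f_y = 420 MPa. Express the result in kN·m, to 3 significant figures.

T = A_s f_y = 2130 × 420 = 894600 N = 894.6 kN.
From C = T: a = T/(0.85 f'_c b) = 894600/(0.85 × 25.5 × 375) = 110.06 mm.
M_n = T(d − a/2) = 894.6 kN × (880 − 55.03) mm = 738.02 kN·m.

M_n ≈ 738 kN·m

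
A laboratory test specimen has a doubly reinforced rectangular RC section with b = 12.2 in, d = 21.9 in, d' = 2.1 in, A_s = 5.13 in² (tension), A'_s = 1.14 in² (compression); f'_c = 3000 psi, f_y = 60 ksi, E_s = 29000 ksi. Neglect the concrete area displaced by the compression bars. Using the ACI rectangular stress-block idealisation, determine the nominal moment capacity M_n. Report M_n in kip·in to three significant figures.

M_n ≈ 5680 kip·in

Assume both steels yield.
a = (A_s − A'_s) f_y/(0.85 f'_c b) = (5.13 − 1.14) × 60/(0.85 × 3 × 12.2) = 7.695 in.
c = a/β₁ = 7.695/0.85 = 9.053 in; ε'_s = 0.003(c − d')/c = 0.0023 ≥ ε_y = 0.0021, so the compression steel yields.
M_n = (A_s − A'_s) f_y (d − a/2) + A'_s f_y (d − d') = 239.4 × (21.9 − 3.8475) + 68.4 × (21.9 − 2.1) = 4321.8 + 1354.3 = 5676.1 kip·in.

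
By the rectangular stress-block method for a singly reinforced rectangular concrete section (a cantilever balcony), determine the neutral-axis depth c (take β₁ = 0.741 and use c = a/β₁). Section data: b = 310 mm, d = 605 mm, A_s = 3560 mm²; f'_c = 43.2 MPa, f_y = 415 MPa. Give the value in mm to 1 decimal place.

c ≈ 175.2 mm

T = A_s f_y = 3560 × 415 = 1477400 N = 1477.4 kN.
Setting C = 0.85 f'_c a b equal to T: a = 1477400/(0.85 × 43.2 × 310) = 129.788 mm.
With β₁ = 0.741, c = a/β₁ = 129.788/0.741 = 175.2 mm.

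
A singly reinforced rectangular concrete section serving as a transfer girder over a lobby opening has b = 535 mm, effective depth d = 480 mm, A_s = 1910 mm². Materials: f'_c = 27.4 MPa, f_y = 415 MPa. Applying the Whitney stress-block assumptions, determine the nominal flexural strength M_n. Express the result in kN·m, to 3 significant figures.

M_n ≈ 355 kN·m

T = A_s f_y = 1910 × 415 = 792650 N = 792.65 kN.
From C = T: a = T/(0.85 f'_c b) = 792650/(0.85 × 27.4 × 535) = 63.61 mm.
M_n = T(d − a/2) = 792.65 kN × (480 − 31.805) mm = 355.26 kN·m.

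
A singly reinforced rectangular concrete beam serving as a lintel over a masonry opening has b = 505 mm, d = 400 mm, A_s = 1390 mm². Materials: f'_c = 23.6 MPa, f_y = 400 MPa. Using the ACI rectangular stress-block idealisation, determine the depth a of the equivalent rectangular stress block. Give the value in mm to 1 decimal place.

T = A_s f_y = 1390 × 400 = 556000 N = 556 kN.
Setting C = 0.85 f'_c a b equal to T: a = 556000/(0.85 × 23.6 × 505) = 54.9 mm.

a ≈ 54.9 mm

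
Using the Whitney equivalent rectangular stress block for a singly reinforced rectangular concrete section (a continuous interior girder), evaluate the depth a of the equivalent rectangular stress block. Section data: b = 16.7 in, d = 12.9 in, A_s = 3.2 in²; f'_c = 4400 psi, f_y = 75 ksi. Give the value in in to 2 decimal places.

a ≈ 3.84 in

T = A_s f_y = 3.2 × 75 = 240 kips.
a = T/(0.85 f'_c b) = 240/(0.85 × 4.4 × 16.7) = 3.84 in.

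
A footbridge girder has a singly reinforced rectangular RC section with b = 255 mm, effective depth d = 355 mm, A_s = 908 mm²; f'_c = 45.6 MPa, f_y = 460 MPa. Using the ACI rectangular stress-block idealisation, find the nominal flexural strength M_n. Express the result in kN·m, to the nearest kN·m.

T = A_s f_y = 908 × 460 = 417680 N = 417.68 kN.
From C = T: a = T/(0.85 f'_c b) = 417680/(0.85 × 45.6 × 255) = 42.26 mm.
M_n = T(d − a/2) = 417.68 kN × (355 − 21.13) mm = 139.45 kN·m.

M_n ≈ 139 kN·m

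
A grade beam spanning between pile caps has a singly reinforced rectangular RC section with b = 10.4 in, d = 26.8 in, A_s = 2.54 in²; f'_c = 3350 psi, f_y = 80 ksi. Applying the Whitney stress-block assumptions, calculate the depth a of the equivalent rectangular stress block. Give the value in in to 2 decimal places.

T = A_s f_y = 2.54 × 80 = 203.2 kips.
a = T/(0.85 f'_c b) = 203.2/(0.85 × 3.35 × 10.4) = 6.86 in.

a ≈ 6.86 in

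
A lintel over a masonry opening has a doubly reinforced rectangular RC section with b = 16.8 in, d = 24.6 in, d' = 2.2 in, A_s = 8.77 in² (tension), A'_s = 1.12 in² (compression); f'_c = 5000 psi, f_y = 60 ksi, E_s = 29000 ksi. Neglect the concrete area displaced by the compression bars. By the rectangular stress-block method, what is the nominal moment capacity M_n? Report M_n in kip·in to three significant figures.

Assume both steels yield.
a = (A_s − A'_s) f_y/(0.85 f'_c b) = (8.77 − 1.12) × 60/(0.85 × 5 × 16.8) = 6.429 in.
c = a/β₁ = 6.429/0.8 = 8.036 in; ε'_s = 0.003(c − d')/c = 0.0022 ≥ ε_y = 0.0021, so the compression steel yields.
M_n = (A_s − A'_s) f_y (d − a/2) + A'_s f_y (d − d') = 459 × (24.6 − 3.2145) + 67.2 × (24.6 − 2.2) = 9815.9 + 1505.3 = 11321.2 kip·in.

M_n ≈ 11300 kip·in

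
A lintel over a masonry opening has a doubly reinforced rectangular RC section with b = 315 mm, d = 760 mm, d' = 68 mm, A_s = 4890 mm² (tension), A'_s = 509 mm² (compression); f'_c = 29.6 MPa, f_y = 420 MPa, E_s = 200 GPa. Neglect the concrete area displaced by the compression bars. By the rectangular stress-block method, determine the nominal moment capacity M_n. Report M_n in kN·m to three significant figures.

M_n ≈ 1330 kN·m

Assume both tension and compression steel yield.
Net tension couple steel: A_s − A'_s = 4381 mm².
a = (A_s − A'_s) f_y / (0.85 f'_c b) = 1840020/(0.85 × 29.6 × 315) = 232.17 mm.
c = a/β₁ = 232.17/0.839 = 276.72 mm; ε'_s = 0.003(c − d')/c = 0.0023 ≥ f_y/E_s = 0.0021, so compression steel does yield.
M_n = (A_s − A'_s) f_y (d − a/2) + A'_s f_y (d − d') = [1840020 × (760 − 116.085) + 213780 × (760 − 68)] × 10⁻⁶ = 1184.82 + 147.94 = 1332.76 kN·m.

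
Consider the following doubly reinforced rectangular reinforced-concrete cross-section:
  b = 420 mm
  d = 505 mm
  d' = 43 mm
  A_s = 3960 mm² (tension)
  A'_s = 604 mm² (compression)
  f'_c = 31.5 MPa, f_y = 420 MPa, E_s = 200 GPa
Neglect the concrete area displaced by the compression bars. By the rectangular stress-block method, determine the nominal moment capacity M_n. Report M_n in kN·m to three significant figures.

M_n ≈ 741 kN·m

Assume both tension and compression steel yield.
Net tension couple steel: A_s − A'_s = 3356 mm².
a = (A_s − A'_s) f_y / (0.85 f'_c b) = 1409520/(0.85 × 31.5 × 420) = 125.34 mm.
c = a/β₁ = 125.34/0.825 = 151.93 mm; ε'_s = 0.003(c − d')/c = 0.0022 ≥ f_y/E_s = 0.0021, so compression steel does yield.
M_n = (A_s − A'_s) f_y (d − a/2) + A'_s f_y (d − d') = [1409520 × (505 − 62.67) + 253680 × (505 − 43)] × 10⁻⁶ = 623.47 + 117.20 = 740.67 kN·m.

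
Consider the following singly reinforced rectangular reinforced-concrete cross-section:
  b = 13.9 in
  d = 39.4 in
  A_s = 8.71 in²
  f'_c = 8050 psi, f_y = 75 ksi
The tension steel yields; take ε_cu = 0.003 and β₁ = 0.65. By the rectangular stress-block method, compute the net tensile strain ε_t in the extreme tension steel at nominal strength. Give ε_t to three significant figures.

ε_t ≈ 0.00819

a = A_s f_y/(0.85 f'_c b) = 6.868 in.
β₁ = 0.65, so c = a/β₁ = 6.868/0.65 = 10.566 in.
From the linear strain diagram with ε_cu = 0.003: ε_t = 0.003 (d − c)/c = 0.003 × (39.4 − 10.566)/10.566 = 0.00819.
Since ε_t ≥ 0.005, the section is tension-controlled.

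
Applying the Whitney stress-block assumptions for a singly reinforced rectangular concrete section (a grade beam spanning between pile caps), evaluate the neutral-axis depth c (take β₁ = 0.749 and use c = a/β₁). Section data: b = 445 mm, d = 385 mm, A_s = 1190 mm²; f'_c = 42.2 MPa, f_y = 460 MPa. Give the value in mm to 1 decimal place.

T = A_s f_y = 1190 × 460 = 547400 N = 547.4 kN.
Setting C = 0.85 f'_c a b equal to T: a = 547400/(0.85 × 42.2 × 445) = 34.294 mm.
With β₁ = 0.749, c = a/β₁ = 34.294/0.749 = 45.8 mm.

c ≈ 45.8 mm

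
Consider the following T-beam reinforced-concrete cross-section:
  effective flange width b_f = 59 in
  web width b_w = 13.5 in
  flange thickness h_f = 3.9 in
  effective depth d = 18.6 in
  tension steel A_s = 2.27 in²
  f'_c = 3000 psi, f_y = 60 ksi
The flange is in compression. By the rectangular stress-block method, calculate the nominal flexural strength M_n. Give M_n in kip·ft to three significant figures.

M_n ≈ 206 kip·ft

Tension: T = A_s f_y = 2.27 × 60 = 136.2 kips.
Try a within the flange: a = T/(0.85 f'_c b_f) = 136.2/(0.85 × 3 × 59) = 0.905 in.
Since a = 0.905 ≤ h_f = 3.9 in, the stress block lies entirely in the flange; analyse as a rectangular beam of width b_f.
M_n = T(d − a/2) = 136.2 × (18.6 − 0.4525) = 2471.7 kip·in.
M_n = 2471.7/12 = 205.98 kip·ft.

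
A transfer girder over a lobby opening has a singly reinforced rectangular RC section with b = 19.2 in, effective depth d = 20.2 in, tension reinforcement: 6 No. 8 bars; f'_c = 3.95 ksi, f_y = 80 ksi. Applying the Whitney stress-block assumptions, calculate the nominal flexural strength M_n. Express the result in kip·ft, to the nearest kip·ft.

M_n ≈ 545 kip·ft

A_s = 6 × 0.79 = 4.74 in².
T = A_s f_y = 4.74 × 80 = 379.2 kips.
a = T/(0.85 f'_c b) = 379.2/(0.85 × 3.95 × 19.2) = 5.882 in.
M_n = T(d − a/2) = 379.2 × (20.2 − 2.941) = 6544.6 kip·in = 6544.6/12 = 545.38 kip·ft.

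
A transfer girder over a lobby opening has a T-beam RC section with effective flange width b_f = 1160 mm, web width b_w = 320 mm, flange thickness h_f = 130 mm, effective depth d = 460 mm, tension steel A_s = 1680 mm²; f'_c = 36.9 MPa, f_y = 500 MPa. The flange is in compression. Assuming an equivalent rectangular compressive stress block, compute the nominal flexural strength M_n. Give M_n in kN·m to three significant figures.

M_n ≈ 377 kN·m

Tension: T = A_s f_y = 1680 × 500 = 840000 N.
Try a within the flange: a = T/(0.85 f'_c b_f) = 840000/(0.85 × 36.9 × 1160) = 23.09 mm.
Since a = 23.09 ≤ h_f = 130 mm, the stress block lies entirely in the flange; analyse as a rectangular beam of width b_f.
M_n = T(d − a/2) = 840000 × (460 − 11.545) = 376.70 × 10⁶ N·mm.
M_n = 376.70 kN·m.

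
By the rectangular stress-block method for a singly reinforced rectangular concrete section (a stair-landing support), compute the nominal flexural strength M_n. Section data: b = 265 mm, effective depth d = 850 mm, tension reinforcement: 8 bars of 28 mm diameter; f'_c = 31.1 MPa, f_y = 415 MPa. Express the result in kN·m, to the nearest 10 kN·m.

M_n ≈ 1440 kN·m

A_s = 8 × 616 = 4928 mm².
T = A_s f_y = 4928 × 415 = 2045120 N = 2045.12 kN.
From C = T: a = T/(0.85 f'_c b) = 2045120/(0.85 × 31.1 × 265) = 291.94 mm.
M_n = T(d − a/2) = 2045.12 kN × (850 − 145.97) mm = 1439.83 kN·m.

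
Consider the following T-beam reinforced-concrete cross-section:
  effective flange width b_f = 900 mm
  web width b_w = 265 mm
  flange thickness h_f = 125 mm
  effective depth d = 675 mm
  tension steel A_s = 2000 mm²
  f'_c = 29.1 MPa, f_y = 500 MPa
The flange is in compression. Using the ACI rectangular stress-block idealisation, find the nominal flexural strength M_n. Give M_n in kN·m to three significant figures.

Tension: T = A_s f_y = 2000 × 500 = 1000000 N.
Try a within the flange: a = T/(0.85 f'_c b_f) = 1000000/(0.85 × 29.1 × 900) = 44.92 mm.
Since a = 44.92 ≤ h_f = 125 mm, the stress block lies entirely in the flange; analyse as a rectangular beam of width b_f.
M_n = T(d − a/2) = 1000000 × (675 − 22.46) = 652.54 × 10⁶ N·mm.
M_n = 652.54 kN·m.

M_n ≈ 653 kN·m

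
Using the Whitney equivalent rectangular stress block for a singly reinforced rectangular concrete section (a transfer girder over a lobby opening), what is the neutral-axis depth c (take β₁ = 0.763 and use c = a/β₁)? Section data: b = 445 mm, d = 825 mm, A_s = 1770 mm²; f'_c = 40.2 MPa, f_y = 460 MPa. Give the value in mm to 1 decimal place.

c ≈ 70.2 mm

T = A_s f_y = 1770 × 460 = 814200 N = 814.2 kN.
Setting C = 0.85 f'_c a b equal to T: a = 814200/(0.85 × 40.2 × 445) = 53.546 mm.
With β₁ = 0.763, c = a/β₁ = 53.546/0.763 = 70.2 mm.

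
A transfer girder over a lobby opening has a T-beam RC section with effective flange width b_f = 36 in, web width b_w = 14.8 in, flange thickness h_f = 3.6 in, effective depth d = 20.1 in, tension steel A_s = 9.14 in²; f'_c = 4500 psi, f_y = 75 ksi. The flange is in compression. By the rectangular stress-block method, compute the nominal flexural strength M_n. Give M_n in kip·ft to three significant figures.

Tension: T = A_s f_y = 9.14 × 75 = 685.5 kips.
Try a within the flange: a = T/(0.85 f'_c b_f) = 685.5/(0.85 × 4.5 × 36) = 4.978 in.
a = 4.978 > h_f = 3.6 in: the block extends into the web. Split into flange-overhang and web parts.
C_f = 0.85 f'_c (b_f − b_w) h_f = 0.85 × 4.5 × (36 − 14.8) × 3.6 = 291.9 kips.
Remaining web compression depth: a_w = (T − C_f)/(0.85 f'_c b_w) = (685.5 − 291.9)/(0.85 × 4.5 × 14.8) = 6.953 in.
M_n = C_f(d − h_f/2) + (T − C_f)(d − a_w/2) = 291.9 × (20.1 − 1.8) + 393.6 × (20.1 − 3.4765) = 5341.8 + 6543.0 = 11884.8 kip·in.
M_n = 11884.8/12 = 990.40 kip·ft.

M_n ≈ 990 kip·ft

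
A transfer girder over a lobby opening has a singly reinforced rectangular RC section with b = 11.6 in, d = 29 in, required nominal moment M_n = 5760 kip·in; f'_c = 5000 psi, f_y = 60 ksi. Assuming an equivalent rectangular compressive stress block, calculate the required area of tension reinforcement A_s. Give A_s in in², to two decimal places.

A_s ≈ 3.58 in²

From M_n = 0.85 f'_c a b (d − a/2):
a = d − √(d² − 2M_n/(0.85 f'_c b)) = 29 − √(29² − 2 × 5760/(0.85 × 5 × 11.6)) = 4.356 in.
A_s = 0.85 f'_c a b / f_y = 0.85 × 5 × 4.356 × 11.6 / 60 = 3.579 in².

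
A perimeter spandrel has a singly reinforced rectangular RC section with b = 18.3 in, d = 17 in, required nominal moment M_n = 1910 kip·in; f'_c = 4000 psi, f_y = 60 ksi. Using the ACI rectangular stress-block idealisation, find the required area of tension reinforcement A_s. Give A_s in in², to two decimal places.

From M_n = 0.85 f'_c a b (d − a/2):
a = d − √(d² − 2M_n/(0.85 f'_c b)) = 17 − √(17² − 2 × 1910/(0.85 × 4 × 18.3)) = 1.913 in.
A_s = 0.85 f'_c a b / f_y = 0.85 × 4 × 1.913 × 18.3 / 60 = 1.984 in².

A_s ≈ 1.98 in²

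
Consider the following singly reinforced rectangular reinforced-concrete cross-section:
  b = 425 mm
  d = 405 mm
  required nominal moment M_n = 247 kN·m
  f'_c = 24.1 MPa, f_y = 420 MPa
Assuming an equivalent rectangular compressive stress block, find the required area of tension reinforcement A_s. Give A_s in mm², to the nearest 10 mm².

A_s ≈ 1610 mm²

With M_n = 0.85 f'_c a b (d − a/2), solve the quadratic for a:
a = d − √(d² − 2M_n/(0.85 f'_c b)) = 405 − √(405² − 2 × 247×10⁶/(0.85 × 24.1 × 425)) = 77.46 mm.
A_s = 0.85 f'_c a b / f_y = 0.85 × 24.1 × 77.46 × 425 / 420 = 1605.7 mm².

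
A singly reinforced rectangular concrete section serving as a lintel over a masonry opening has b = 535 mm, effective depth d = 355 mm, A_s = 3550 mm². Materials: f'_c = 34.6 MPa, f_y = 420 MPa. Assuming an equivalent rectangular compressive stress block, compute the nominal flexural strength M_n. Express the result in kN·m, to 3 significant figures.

M_n ≈ 459 kN·m

T = A_s f_y = 3550 × 420 = 1491000 N = 1491 kN.
From C = T: a = T/(0.85 f'_c b) = 1491000/(0.85 × 34.6 × 535) = 94.76 mm.
M_n = T(d − a/2) = 1491 kN × (355 − 47.38) mm = 458.66 kN·m.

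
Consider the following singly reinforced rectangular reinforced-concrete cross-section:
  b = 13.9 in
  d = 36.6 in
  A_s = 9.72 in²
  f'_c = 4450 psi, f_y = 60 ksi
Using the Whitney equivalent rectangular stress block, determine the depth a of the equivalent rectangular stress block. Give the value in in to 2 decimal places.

a ≈ 11.09 in

T = A_s f_y = 9.72 × 60 = 583.2 kips.
a = T/(0.85 f'_c b) = 583.2/(0.85 × 4.45 × 13.9) = 11.09 in.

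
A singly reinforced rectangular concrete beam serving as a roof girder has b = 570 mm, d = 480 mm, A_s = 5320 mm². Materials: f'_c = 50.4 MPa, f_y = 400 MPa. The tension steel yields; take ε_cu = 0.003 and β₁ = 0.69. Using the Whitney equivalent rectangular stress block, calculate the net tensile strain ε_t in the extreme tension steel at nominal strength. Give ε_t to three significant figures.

a = A_s f_y/(0.85 f'_c b) = 87.15 mm.
β₁ = 0.69, so c = a/β₁ = 87.15/0.69 = 126.30 mm.
From the linear strain diagram with ε_cu = 0.003: ε_t = 0.003 (d − c)/c = 0.003 × (480 − 126.30)/126.30 = 0.00840.
Since ε_t ≥ 0.005, the section is tension-controlled.

ε_t ≈ 0.00840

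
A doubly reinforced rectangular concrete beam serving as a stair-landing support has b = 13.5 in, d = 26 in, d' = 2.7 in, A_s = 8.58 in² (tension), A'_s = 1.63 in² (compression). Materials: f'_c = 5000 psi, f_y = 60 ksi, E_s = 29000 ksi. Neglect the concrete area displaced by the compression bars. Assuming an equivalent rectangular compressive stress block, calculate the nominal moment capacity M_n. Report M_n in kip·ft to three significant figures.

M_n ≈ 967 kip·ft

Assume both steels yield.
a = (A_s − A'_s) f_y/(0.85 f'_c b) = (8.58 − 1.63) × 60/(0.85 × 5 × 13.5) = 7.268 in.
c = a/β₁ = 7.268/0.8 = 9.085 in; ε'_s = 0.003(c − d')/c = 0.0021 ≥ ε_y = 0.0021, so the compression steel yields.
M_n = (A_s − A'_s) f_y (d − a/2) + A'_s f_y (d − d') = 417 × (26 − 3.634) + 97.8 × (26 − 2.7) = 9326.6 + 2278.7 = 11605.3 kip·in = 11605.3/12 = 967.11 kip·ft.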